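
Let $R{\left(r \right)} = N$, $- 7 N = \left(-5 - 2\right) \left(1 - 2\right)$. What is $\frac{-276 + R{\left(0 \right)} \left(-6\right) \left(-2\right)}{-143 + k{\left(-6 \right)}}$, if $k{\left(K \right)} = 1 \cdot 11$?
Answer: $\frac{24}{11} \approx 2.1818$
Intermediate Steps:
$N = -1$ ($N = - \frac{\left(-5 - 2\right) \left(1 - 2\right)}{7} = - \frac{\left(-7\right) \left(-1\right)}{7} = \left(- \frac{1}{7}\right) 7 = -1$)
$R{\left(r \right)} = -1$
$k{\left(K \right)} = 11$
$\frac{-276 + R{\left(0 \right)} \left(-6\right) \left(-2\right)}{-143 + k{\left(-6 \right)}} = \frac{-276 + \left(-1\right) \left(-6\right) \left(-2\right)}{-143 + 11} = \frac{-276 + 6 \left(-2\right)}{-132} = \left(-276 - 12\right) \left(- \frac{1}{132}\right) = \left(-288\right) \left(- \frac{1}{132}\right) = \frac{24}{11}$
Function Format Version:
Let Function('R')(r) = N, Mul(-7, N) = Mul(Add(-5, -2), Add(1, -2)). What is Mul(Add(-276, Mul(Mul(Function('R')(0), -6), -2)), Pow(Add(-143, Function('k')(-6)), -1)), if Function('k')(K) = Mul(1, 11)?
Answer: Rational(24, 11) ≈ 2.1818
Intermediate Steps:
N = -1 (N = Mul(Rational(-1, 7), Mul(Add(-5, -2), Add(1, -2))) = Mul(Rational(-1, 7), Mul(-7, -1)) = Mul(Rational(-1, 7), 7) = -1)
Function('R')(r) = -1
Function('k')(K) = 11
Mul(Add(-276, Mul(Mul(Function('R')(0), -6), -2)), Pow(Add(-143, Function('k')(-6)), -1)) = Mul(Add(-276, Mul(Mul(-1, -6), -2)), Pow(Add(-143, 11), -1)) = Mul(Add(-276, Mul(6, -2)), Pow(-132, -1)) = Mul(Add(-276, -12), Rational(-1, 132)) = Mul(-288, Rational(-1, 132)) = Rational(24, 11)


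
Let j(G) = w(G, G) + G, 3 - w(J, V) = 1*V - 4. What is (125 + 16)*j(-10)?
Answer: 987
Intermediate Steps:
w(J, V) = 7 - V (w(J, V) = 3 - (1*V - 4) = 3 - (V - 4) = 3 - (-4 + V) = 3 + (4 - V) = 7 - V)
j(G) = 7 (j(G) = (7 - G) + G = 7)
(125 + 16)*j(-10) = (125 + 16)*7 = 141*7 = 987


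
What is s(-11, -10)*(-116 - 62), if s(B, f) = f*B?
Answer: -19580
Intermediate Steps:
s(B, f) = B*f
s(-11, -10)*(-116 - 62) = (-11*(-10))*(-116 - 62) = 110*(-178) = -19580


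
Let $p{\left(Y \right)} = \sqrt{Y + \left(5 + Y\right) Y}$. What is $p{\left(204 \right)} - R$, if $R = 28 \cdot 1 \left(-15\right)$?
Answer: $420 + 6 \sqrt{1190} \approx 626.98$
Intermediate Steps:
$R = -420$ ($R = 28 \left(-15\right) = -420$)
$p{\left(Y \right)} = \sqrt{Y + Y \left(5 + Y\right)}$
$p{\left(204 \right)} - R = \sqrt{204 \left(6 + 204\right)} - -420 = \sqrt{204 \cdot 210} + 420 = \sqrt{42840} + 420 = 6 \sqrt{1190} + 420 = 420 + 6 \sqrt{1190}$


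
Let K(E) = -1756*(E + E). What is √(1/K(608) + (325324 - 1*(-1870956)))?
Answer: 3*√4346317064949971/133456 ≈ 1482.0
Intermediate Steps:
K(E) = -3512*E
√(1/K(608) + (325324 - 1*(-1870956))) = √(1/(-3512*608) + (325324 - 1*(-1870956))) = √(1/(-2135296) + (325324 + 1870956)) = √(-1/2135296 + 2196280) = √(4689707898879/2135296) = 3*√4346317064949971/133456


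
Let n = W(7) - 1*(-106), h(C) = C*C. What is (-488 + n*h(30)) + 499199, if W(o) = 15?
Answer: 607611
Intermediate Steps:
h(C) = C**2
n = 121 (n = 15 - 1*(-106) = 15 + 106 = 121)
(-488 + n*h(30)) + 499199 = (-488 + 121*30**2) + 499199 = (-488 + 121*900) + 499199 = (-488 + 108900) + 499199 = 108412 + 499199 = 607611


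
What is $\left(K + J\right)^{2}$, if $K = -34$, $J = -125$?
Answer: $25281$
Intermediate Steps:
$\left(K + J\right)^{2} = \left(-34 - 125\right)^{2} = \left(-159\right)^{2} = 25281$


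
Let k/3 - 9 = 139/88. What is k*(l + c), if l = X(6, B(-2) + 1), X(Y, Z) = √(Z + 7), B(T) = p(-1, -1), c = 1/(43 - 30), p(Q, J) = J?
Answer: 2793/1144 + 2793*√7/88 ≈ 86.414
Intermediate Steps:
c = 1/13 ≈ 0.076923
k = 2793/88 (k = 27 + 3*(139/88) = 27 + 417/88 = 2793/88 ≈ 31.739)
B(T) = -1
X(Y, Z) = √(7 + Z)
l = √7 (l = √(7 + (-1 + 1)) = √(7 + 0) = √7 ≈ 2.6458)
k*(l + c) = 2793*(√7 + 1/13)/88 = 2793*(1/13 + √7)/88 = 2793/1144 + 2793*√7/88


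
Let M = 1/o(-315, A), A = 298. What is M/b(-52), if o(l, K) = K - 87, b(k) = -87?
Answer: -1/18357 ≈ -5.4475e-5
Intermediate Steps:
o(l, K) = -87 + K
M = 1/211 (M = 1/(-87 + 298) = 1/211 ≈ 0.0047393)
M/b(-52) = (1/211)/(-87) = (1/211)*(-1/87) = -1/18357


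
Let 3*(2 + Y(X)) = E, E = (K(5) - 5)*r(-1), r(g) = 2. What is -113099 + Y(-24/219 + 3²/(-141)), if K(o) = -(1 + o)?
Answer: -339325/3 ≈ -1.1311e+5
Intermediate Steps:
K(o) = -1 - o
E = -22 (E = ((-1 - 1*5) - 5)*2 = ((-1 - 5) - 5)*2 = (-6 - 5)*2 = -11*2 = -22)
Y(X) = -28/3 (Y(X) = -2 + (⅓)*(-22) = -2 - 22/3 = -28/3)
-113099 + Y(-24/219 + 3²/(-141)) = -113099 - 28/3 = -339325/3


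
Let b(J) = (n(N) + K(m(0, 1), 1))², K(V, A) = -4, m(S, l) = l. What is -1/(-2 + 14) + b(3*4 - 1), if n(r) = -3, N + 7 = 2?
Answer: 587/12 ≈ 48.917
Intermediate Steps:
N = -5 (N = -7 + 2 = -5)
b(J) = 49 (b(J) = (-3 - 4)² = (-7)² = 49)
-1/(-2 + 14) + b(3*4 - 1) = -1/(-2 + 14) + 49 = -1/12 + 49 = 587/12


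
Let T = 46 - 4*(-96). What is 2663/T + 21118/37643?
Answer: 109324049/16186490 ≈ 6.7540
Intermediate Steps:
T = 430 (T = 46 + 384 = 430)
2663/T + 21118/37643 = 2663/430 + 21118/37643 = 109324049/16186490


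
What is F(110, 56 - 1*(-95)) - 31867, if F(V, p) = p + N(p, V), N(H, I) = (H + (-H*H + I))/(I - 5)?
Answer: -95792/3 ≈ -31931.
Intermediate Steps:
N(H, I) = (H + I - H²)/(-5 + I) (N(H, I) = (H + (-H² + I))/(-5 + I) = (H + (I - H²))/(-5 + I) = (H + I - H²)/(-5 + I))
F(V, p) = p + (V + p - p²)/(-5 + V) (F(V, p) = p + (p + V - p²)/(-5 + V) = p + (V + p - p²)/(-5 + V))
F(110, 56 - 1*(-95)) - 31867 = (110 + (56 - 1*(-95)) - (56 - 1*(-95))² + (56 - 1*(-95))*(-5 + 110))/(-5 + 110) - 31867 = (110 + (56 + 95) - (56 + 95)² + (56 + 95)*105)/105 - 31867 = (110 + 151 - 1*151² + 151*105)/105 - 31867 = (110 + 151 - 1*22801 + 15855)/105 - 31867 = (110 + 151 - 22801 + 15855)/105 - 31867 = (1/105)*(-6685) - 31867 = -191/3 - 31867 = -95792/3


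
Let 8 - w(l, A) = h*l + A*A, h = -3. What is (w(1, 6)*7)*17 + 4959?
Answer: 1984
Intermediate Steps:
w(l, A) = 8 - A**2 + 3*l (w(l, A) = 8 - (-3*l + A*A) = 8 - (-3*l + A**2) = 8 - (A**2 - 3*l) = 8 + (-A**2 + 3*l) = 8 - A**2 + 3*l)
(w(1, 6)*7)*17 + 4959 = ((8 - 1*6**2 + 3*1)*7)*17 + 4959 = ((8 - 1*36 + 3)*7)*17 + 4959 = ((8 - 36 + 3)*7)*17 + 4959 = -25*7*17 + 4959 = -175*17 + 4959 = -2975 + 4959 = 1984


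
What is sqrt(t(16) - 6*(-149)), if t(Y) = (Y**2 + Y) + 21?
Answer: sqrt(1187) ≈ 34.453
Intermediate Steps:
t(Y) = 21 + Y + Y**2 (t(Y) = (Y + Y**2) + 21 = 21 + Y + Y**2)
sqrt(t(16) - 6*(-149)) = sqrt((21 + 16 + 16**2) - 6*(-149)) = sqrt((21 + 16 + 256) + 894) = sqrt(293 + 894) = sqrt(1187)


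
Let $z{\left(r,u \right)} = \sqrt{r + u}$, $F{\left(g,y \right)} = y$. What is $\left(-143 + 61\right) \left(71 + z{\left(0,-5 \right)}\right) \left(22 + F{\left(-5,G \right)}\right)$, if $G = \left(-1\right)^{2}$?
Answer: $-133906 - 1886 i \sqrt{5} \approx -1.3391 \cdot 10^{5} - 4217.2 i$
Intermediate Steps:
$G = 1$
$\left(-143 + 61\right) \left(71 + z{\left(0,-5 \right)}\right) \left(22 + F{\left(-5,G \right)}\right) = \left(-143 + 61\right) \left(71 + \sqrt{0 - 5}\right) \left(22 + 1\right) = - 82 \left(71 + \sqrt{-5}\right) 23 = - 82 \left(71 + i \sqrt{5}\right) 23 = - 82 \left(1633 + 23 i \sqrt{5}\right) = -133906 - 1886 i \sqrt{5}$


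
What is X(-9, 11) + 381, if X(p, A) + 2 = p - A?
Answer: 359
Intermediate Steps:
X(p, A) = -2 + p - A (X(p, A) = -2 + (p - A) = -2 + p - A)
X(-9, 11) + 381 = (-2 - 9 - 1*11) + 381 = (-2 - 9 - 11) + 381 = -22 + 381 = 359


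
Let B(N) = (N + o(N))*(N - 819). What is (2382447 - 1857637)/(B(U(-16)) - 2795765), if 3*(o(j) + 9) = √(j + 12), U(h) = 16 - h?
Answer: -302061480435/1619557944122 + 56321655*√11/1619557944122 ≈ -0.18639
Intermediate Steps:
o(j) = -9 + √(12 + j)/3 (o(j) = -9 + √(j + 12)/3 = -9 + √(12 + j)/3)
B(N) = (-819 + N)*(-9 + N + √(12 + N)/3) (B(N) = (N + (-9 + √(12 + N)/3))*(N - 819) = (-9 + N + √(12 + N)/3)*(-819 + N) = (-819 + N)*(-9 + N + √(12 + N)/3))
(2382447 - 1857637)/(B(U(-16)) - 2795765) = (2382447 - 1857637)/((7371 + (16 - 1*(-16))² - 828*(16 - 1*(-16)) - 273*√(12 + (16 - 1*(-16))) + (16 - 1*(-16))*√(12 + (16 - 1*(-16)))/3) - 2795765) = 524810/((7371 + (16 + 16)² - 828*(16 + 16) - 273*√(12 + (16 + 16)) + (16 + 16)*√(12 + (16 + 16))/3) - 2795765) = 524810/((7371 + 32² - 828*32 - 273*√(12 + 32) + (⅓)*32*√(12 + 32)) - 2795765) = 524810/((7371 + 1024 - 26496 - 546*√11 + (⅓)*32*√44) - 2795765) = 524810/((7371 + 1024 - 26496 - 546*√11 + (⅓)*32*(2*√11)) - 2795765) = 524810/((7371 + 1024 - 26496 - 546*√11 + 64*√11/3) - 2795765) = 524810/((-18101 - 1574*√11/3) - 2795765) = 524810/(-2813866 - 1574*√11/3)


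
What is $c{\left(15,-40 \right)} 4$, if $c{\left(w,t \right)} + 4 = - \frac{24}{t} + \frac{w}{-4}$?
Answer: $- \frac{143}{5} \approx -28.6$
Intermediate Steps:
$c{\left(w,t \right)} = -4 - \frac{24}{t} - \frac{w}{4}$ ($c{\left(w,t \right)} = -4 + \left(- \frac{24}{t} + \frac{w}{-4}\right) = -4 + \left(- \frac{24}{t} + w \left(- \frac{1}{4}\right)\right) = -4 - \left(\frac{24}{t} + \frac{w}{4}\right) = -4 - \frac{24}{t} - \frac{w}{4}$)
$c{\left(15,-40 \right)} 4 = \left(-4 - \frac{24}{-40} - \frac{15}{4}\right) 4 = \left(-4 - - \frac{3}{5} - \frac{15}{4}\right) 4 = \left(-4 + \frac{3}{5} - \frac{15}{4}\right) 4 = \left(- \frac{143}{20}\right) 4 = - \frac{143}{5}$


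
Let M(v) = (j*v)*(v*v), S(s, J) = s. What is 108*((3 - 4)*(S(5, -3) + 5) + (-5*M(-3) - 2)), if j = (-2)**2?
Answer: 57024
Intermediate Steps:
j = 4
M(v) = 4*v**3 (M(v) = (4*v)*(v*v) = (4*v)*v**2 = 4*v**3)
108*((3 - 4)*(S(5, -3) + 5) + (-5*M(-3) - 2)) = 108*((3 - 4)*(5 + 5) + (-20*(-3)**3 - 2)) = 108*(-1*10 + (-20*(-27) - 2)) = 108*(-10 + (-5*(-108) - 2)) = 108*(-10 + (540 - 2)) = 108*(-10 + 538) = 108*528 = 57024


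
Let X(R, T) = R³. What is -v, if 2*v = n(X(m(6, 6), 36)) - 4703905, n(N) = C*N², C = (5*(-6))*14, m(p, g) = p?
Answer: 24299425/2 ≈ 1.2150e+7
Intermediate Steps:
C = -420 (C = -30*14 = -420)
n(N) = -420*N²
v = -24299425/2 (v = (-420*(6³)² - 4703905)/2 = (-420*216² - 4703905)/2 = (-420*46656 - 4703905)/2 = (-19595520 - 4703905)/2 = (½)*(-24299425) = -24299425/2 ≈ -1.2150e+7)
-v = -1*(-24299425/2) = 24299425/2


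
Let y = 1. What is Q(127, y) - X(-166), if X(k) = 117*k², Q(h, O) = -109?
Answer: -3224161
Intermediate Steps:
Q(127, y) - X(-166) = -109 - 117*(-166)² = -109 - 117*27556 = -109 - 1*3224052 = -109 - 3224052 = -3224161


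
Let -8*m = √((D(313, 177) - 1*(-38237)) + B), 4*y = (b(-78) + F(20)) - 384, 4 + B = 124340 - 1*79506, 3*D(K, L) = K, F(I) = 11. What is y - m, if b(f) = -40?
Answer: -413/4 + √748542/24 ≈ -67.201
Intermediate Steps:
D(K, L) = K/3
B = 44830 (B = -4 + (124340 - 1*79506) = -4 + (124340 - 79506) = -4 + 44834 = 44830)
y = -413/4 (y = ((-40 + 11) - 384)/4 = (-29 - 384)/4 = (¼)*(-413) = -413/4 ≈ -103.25)
m = -√748542/24 (m = -√(((⅓)*313 - 1*(-38237)) + 44830)/8 = -√((313/3 + 38237) + 44830)/8 = -√(115024/3 + 44830)/8 = -√748542/24 ≈ -36.049)
y - m = -413/4 - (-1)*√748542/24 = -413/4 + √748542/24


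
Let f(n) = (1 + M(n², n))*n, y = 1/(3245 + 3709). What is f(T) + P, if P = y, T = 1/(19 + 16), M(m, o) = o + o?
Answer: 258523/8518650 ≈ 0.030348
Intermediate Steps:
M(m, o) = 2*o
y = 1/6954 ≈ 0.00014380
T = 1/35 ≈ 0.028571
f(n) = n*(1 + 2*n) (f(n) = (1 + 2*n)*n = n*(1 + 2*n))
P = 1/6954 ≈ 0.00014380
f(T) + P = (1 + 2*(1/35))/35 + 1/6954 = (1 + 2/35)/35 + 1/6954 = (1/35)*(37/35) + 1/6954 = 37/1225 + 1/6954 = 258523/8518650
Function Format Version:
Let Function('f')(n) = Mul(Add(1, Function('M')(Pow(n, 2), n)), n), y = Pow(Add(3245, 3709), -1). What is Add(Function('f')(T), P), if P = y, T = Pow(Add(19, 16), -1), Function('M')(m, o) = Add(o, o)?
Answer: Rational(258523, 8518650) ≈ 0.030348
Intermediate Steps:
Function('M')(m, o) = Mul(2, o)
y = Rational(1, 6954) (y = Pow(6954, -1) = Rational(1, 6954) ≈ 0.00014380)
T = Rational(1, 35) (T = Pow(35, -1) = Rational(1, 35) ≈ 0.028571)
Function('f')(n) = Mul(n, Add(1, Mul(2, n))) (Function('f')(n) = Mul(Add(1, Mul(2, n)), n) = Mul(n, Add(1, Mul(2, n))))
P = Rational(1, 6954) ≈ 0.00014380
Add(Function('f')(T), P) = Add(Mul(Rational(1, 35), Add(1, Mul(2, Rational(1, 35)))), Rational(1, 6954)) = Add(Mul(Rational(1, 35), Add(1, Rational(2, 35))), Rational(1, 6954)) = Add(Mul(Rational(1, 35), Rational(37, 35)), Rational(1, 6954)) = Add(Rational(37, 1225), Rational(1, 6954)) = Rational(258523, 8518650)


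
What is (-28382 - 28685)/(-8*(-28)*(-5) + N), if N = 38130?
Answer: -57067/37010 ≈ -1.5419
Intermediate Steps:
(-28382 - 28685)/(-8*(-28)*(-5) + N) = (-28382 - 28685)/(-8*(-28)*(-5) + 38130) = -57067/(224*(-5) + 38130) = -57067/(-1120 + 38130) = -57067/37010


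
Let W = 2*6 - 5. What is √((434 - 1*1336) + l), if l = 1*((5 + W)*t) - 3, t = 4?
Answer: I*√857 ≈ 29.275*I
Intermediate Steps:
W = 7 (W = 12 - 5 = 7)
l = 45 (l = 1*((5 + 7)*4) - 3 = 1*(12*4) - 3 = 1*48 - 3 = 48 - 3 = 45)
√((434 - 1*1336) + l) = √((434 - 1*1336) + 45) = √((434 - 1336) + 45) = √(-902 + 45) = √(-857) = I*√857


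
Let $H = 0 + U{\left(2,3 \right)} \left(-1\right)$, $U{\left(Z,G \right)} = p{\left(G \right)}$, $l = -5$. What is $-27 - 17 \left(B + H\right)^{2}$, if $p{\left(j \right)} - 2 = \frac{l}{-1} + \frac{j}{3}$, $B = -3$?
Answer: $-2084$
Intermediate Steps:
$p{\left(j \right)} = 7 + \frac{j}{3}$ ($p{\left(j \right)} = 2 + \left(- \frac{5}{-1} + \frac{j}{3}\right) = 2 + \left(\left(-5\right) \left(-1\right) + j \frac{1}{3}\right) = 2 + \left(5 + \frac{j}{3}\right) = 7 + \frac{j}{3}$)
$U{\left(Z,G \right)} = 7 + \frac{G}{3}$
$H = -8$ ($H = 0 + \left(7 + \frac{1}{3} \cdot 3\right) \left(-1\right) = 0 + \left(7 + 1\right) \left(-1\right) = 0 + 8 \left(-1\right) = 0 - 8 = -8$)
$-27 - 17 \left(B + H\right)^{2} = -27 - 17 \left(-3 - 8\right)^{2} = -27 - 17 \left(-11\right)^{2} = -27 - 2057 = -2084$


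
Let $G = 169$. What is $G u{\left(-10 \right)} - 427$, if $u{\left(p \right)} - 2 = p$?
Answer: $-1779$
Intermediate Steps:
$u{\left(p \right)} = 2 + p$
$G u{\left(-10 \right)} - 427 = 169 \left(2 - 10\right) - 427 = 169 \left(-8\right) - 427 = -1352 - 427 = -1779$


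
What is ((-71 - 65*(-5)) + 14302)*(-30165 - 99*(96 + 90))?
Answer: -707115924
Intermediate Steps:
((-71 - 65*(-5)) + 14302)*(-30165 - 99*(96 + 90)) = ((-71 + 325) + 14302)*(-30165 - 99*186) = (254 + 14302)*(-30165 - 18414) = 14556*(-48579) = -707115924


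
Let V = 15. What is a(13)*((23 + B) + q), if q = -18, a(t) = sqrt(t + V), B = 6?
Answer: 22*sqrt(7) ≈ 58.207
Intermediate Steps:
a(t) = sqrt(15 + t) (a(t) = sqrt(t + 15) = sqrt(15 + t))
a(13)*((23 + B) + q) = sqrt(15 + 13)*((23 + 6) - 18) = sqrt(28)*(29 - 18) = (2*sqrt(7))*11 = 22*sqrt(7)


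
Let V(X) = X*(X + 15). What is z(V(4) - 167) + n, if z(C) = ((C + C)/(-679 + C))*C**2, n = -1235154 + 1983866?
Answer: 41286813/55 ≈ 7.5067e+5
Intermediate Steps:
V(X) = X*(15 + X)
n = 748712
z(C) = 2*C**3/(-679 + C) (z(C) = ((2*C)/(-679 + C))*C**2 = (2*C/(-679 + C))*C**2 = 2*C**3/(-679 + C))
z(V(4) - 167) + n = 2*(4*(15 + 4) - 167)**3/(-679 + (4*(15 + 4) - 167)) + 748712 = 2*(4*19 - 167)**3/(-679 + (4*19 - 167)) + 748712 = 2*(76 - 167)**3/(-679 + (76 - 167)) + 748712 = 2*(-91)**3/(-679 - 91) + 748712 = 2*(-753571)/(-770) + 748712 = 2*(-753571)*(-1/770) + 748712 = 107653/55 + 748712 = 41286813/55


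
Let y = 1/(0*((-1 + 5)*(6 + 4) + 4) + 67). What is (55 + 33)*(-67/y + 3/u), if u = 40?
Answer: -1975127/5 ≈ -3.9503e+5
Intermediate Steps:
y = 1/67 (y = 1/(0*(4*10 + 4) + 67) = 1/(0*(40 + 4) + 67) = 1/(0*44 + 67) = 1/(0 + 67) = 1/67 ≈ 0.014925)
(55 + 33)*(-67/y + 3/u) = (55 + 33)*(-67/1/67 + 3/40) = 88*(-67*67 + 3*(1/40)) = 88*(-4489 + 3/40) = 88*(-179557/40) = -1975127/5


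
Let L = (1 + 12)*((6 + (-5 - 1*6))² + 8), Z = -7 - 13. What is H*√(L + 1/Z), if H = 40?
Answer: 4*√42895 ≈ 828.44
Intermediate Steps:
Z = -20
L = 429 (L = 13*((6 + (-5 - 6))² + 8) = 13*((6 - 11)² + 8) = 13*((-5)² + 8) = 13*(25 + 8) = 13*33 = 429)
H*√(L + 1/Z) = 40*√(429 + 1/(-20)) = 40*√(429 - 1/20) = 40*√(8579/20) = 40*(√42895/10) = 4*√42895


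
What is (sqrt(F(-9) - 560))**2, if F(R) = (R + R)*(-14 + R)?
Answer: -146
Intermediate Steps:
F(R) = 2*R*(-14 + R) (F(R) = (2*R)*(-14 + R) = 2*R*(-14 + R))
(sqrt(F(-9) - 560))**2 = (sqrt(2*(-9)*(-14 - 9) - 560))**2 = (sqrt(2*(-9)*(-23) - 560))**2 = (sqrt(414 - 560))**2 = (sqrt(-146))**2 = (I*sqrt(146))**2 = -146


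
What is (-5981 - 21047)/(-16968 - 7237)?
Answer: 27028/24205 ≈ 1.1166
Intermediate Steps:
(-5981 - 21047)/(-16968 - 7237) = -27028/(-24205) = -27028*(-1/24205) = 27028/24205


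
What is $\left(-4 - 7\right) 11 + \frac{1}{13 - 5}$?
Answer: $- \frac{967}{8} \approx -120.88$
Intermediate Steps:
$\left(-4 - 7\right) 11 + \frac{1}{13 - 5} = \left(-4 - 7\right) 11 + \frac{1}{8} = \left(-11\right) 11 + \frac{1}{8} = -121 + \frac{1}{8} = - \frac{967}{8}$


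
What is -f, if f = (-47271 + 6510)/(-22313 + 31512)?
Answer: 40761/9199 ≈ 4.4310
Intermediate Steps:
f = -40761/9199 ≈ -4.4310
-f = -1*(-40761/9199) = 40761/9199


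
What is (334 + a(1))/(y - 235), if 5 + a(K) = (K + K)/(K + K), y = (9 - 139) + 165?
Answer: -33/20 ≈ -1.6500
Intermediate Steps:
y = 35 (y = -130 + 165 = 35)
a(K) = -4 (a(K) = -5 + (K + K)/(K + K) = -5 + (2*K)/((2*K)) = -5 + (2*K)*(1/(2*K)) = -5 + 1 = -4)
(334 + a(1))/(y - 235) = (334 - 4)/(35 - 235) = 330/(-200) = 330*(-1/200) = -33/20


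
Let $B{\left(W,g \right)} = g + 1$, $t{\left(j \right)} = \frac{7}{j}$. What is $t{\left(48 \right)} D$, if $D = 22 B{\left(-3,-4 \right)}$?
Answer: $- \frac{77}{8} \approx -9.625$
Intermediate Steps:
$B{\left(W,g \right)} = 1 + g$
$D = -66$ ($D = 22 \left(1 - 4\right) = 22 \left(-3\right) = -66$)
$t{\left(48 \right)} D = \frac{7}{48} \left(-66\right) = - \frac{77}{8}$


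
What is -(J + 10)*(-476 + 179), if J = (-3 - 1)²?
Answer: 7722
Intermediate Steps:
J = 16 (J = (-4)² = 16)
-(J + 10)*(-476 + 179) = -(16 + 10)*(-476 + 179) = -26*(-297) = -1*(-7722) = 7722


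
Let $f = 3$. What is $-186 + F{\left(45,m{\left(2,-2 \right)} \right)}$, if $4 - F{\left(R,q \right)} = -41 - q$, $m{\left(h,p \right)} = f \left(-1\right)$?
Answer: $-144$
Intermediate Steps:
$m{\left(h,p \right)} = -3$ ($m{\left(h,p \right)} = 3 \left(-1\right) = -3$)
$F{\left(R,q \right)} = 45 + q$ ($F{\left(R,q \right)} = 4 - \left(-41 - q\right) = 4 + \left(41 + q\right) = 45 + q$)
$-186 + F{\left(45,m{\left(2,-2 \right)} \right)} = -186 + \left(45 - 3\right) = -186 + 42 = -144$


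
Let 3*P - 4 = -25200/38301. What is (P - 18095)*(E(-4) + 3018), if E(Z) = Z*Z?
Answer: -2102604254518/38301 ≈ -5.4897e+7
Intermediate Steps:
E(Z) = Z²
P = 42668/38301 (P = 4/3 + (-25200/38301)/3 = 4/3 + (-25200*1/38301)/3 = 4/3 + (⅓)*(-8400/12767) = 4/3 - 2800/12767 = 42668/38301 ≈ 1.1140)
(P - 18095)*(E(-4) + 3018) = (42668/38301 - 18095)*((-4)² + 3018) = -693013927*(16 + 3018)/38301 = -693013927/38301*3034 = -2102604254518/38301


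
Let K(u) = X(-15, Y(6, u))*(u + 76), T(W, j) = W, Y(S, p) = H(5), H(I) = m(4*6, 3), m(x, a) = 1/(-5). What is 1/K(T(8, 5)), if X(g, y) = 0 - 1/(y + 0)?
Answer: 1/420 ≈ 0.0023810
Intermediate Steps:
m(x, a) = -⅕
H(I) = -⅕
Y(S, p) = -⅕
X(g, y) = -1/y (X(g, y) = 0 - 1/y = -1/y)
K(u) = 380 + 5*u (K(u) = (-1/(-⅕))*(u + 76) = (-1*(-5))*(76 + u) = 5*(76 + u) = 380 + 5*u)
1/K(T(8, 5)) = 1/(380 + 5*8) = 1/(380 + 40) = 1/420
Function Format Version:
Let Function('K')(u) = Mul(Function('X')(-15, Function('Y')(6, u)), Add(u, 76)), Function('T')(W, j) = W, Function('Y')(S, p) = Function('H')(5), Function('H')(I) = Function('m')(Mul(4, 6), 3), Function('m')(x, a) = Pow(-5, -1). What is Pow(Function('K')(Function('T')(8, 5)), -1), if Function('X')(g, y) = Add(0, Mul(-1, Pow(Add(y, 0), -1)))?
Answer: Rational(1, 420) ≈ 0.0023810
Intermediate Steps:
Function('m')(x, a) = Rational(-1, 5)
Function('H')(I) = Rational(-1, 5)
Function('Y')(S, p) = Rational(-1, 5)
Function('X')(g, y) = Mul(-1, Pow(y, -1)) (Function('X')(g, y) = Add(0, Mul(-1, Pow(y, -1))) = Mul(-1, Pow(y, -1)))
Function('K')(u) = Add(380, Mul(5, u)) (Function('K')(u) = Mul(Mul(-1, Pow(Rational(-1, 5), -1)), Add(u, 76)) = Mul(Mul(-1, -5), Add(76, u)) = Mul(5, Add(76, u)) = Add(380, Mul(5, u)))
Pow(Function('K')(Function('T')(8, 5)), -1) = Pow(Add(380, Mul(5, 8)), -1) = Pow(Add(380, 40), -1) = Pow(420, -1) = Rational(1, 420)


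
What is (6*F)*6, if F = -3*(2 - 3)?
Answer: 108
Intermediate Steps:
F = 3 (F = -3*(-1) = 3)
(6*F)*6 = (6*3)*6 = 18*6 = 108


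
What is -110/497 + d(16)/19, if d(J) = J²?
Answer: 125142/9443 ≈ 13.252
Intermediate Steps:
-110/497 + d(16)/19 = -110/497 + 16²/19 = -110*1/497 + 256*(1/19) = -110/497 + 256/19 = 125142/9443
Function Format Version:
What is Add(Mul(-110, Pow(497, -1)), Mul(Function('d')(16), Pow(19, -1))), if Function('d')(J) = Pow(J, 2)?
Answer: Rational(125142, 9443) ≈ 13.252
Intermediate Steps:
Add(Mul(-110, Pow(497, -1)), Mul(Function('d')(16), Pow(19, -1))) = Add(Mul(-110, Pow(497, -1)), Mul(Pow(16, 2), Pow(19, -1))) = Add(Mul(-110, Rational(1, 497)), Mul(256, Rational(1, 19))) = Add(Rational(-110, 497), Rational(256, 19)) = Rational(125142, 9443)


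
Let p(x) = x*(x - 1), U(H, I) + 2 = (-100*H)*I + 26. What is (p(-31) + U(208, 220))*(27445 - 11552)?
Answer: -72710220712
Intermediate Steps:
U(H, I) = 24 - 100*H*I (U(H, I) = -2 + ((-100*H)*I + 26) = -2 + (-100*H*I + 26) = -2 + (26 - 100*H*I) = 24 - 100*H*I)
p(x) = x*(-1 + x)
(p(-31) + U(208, 220))*(27445 - 11552) = (-31*(-1 - 31) + (24 - 100*208*220))*(27445 - 11552) = (-31*(-32) + (24 - 4576000))*15893 = (992 - 4575976)*15893 = -4574984*15893 = -72710220712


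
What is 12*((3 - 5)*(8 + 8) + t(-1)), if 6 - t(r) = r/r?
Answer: -324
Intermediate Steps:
t(r) = 5 (t(r) = 6 - r/r = 6 - 1*1 = 6 - 1 = 5)
12*((3 - 5)*(8 + 8) + t(-1)) = 12*((3 - 5)*(8 + 8) + 5) = 12*(-2*16 + 5) = 12*(-32 + 5) = 12*(-27) = -324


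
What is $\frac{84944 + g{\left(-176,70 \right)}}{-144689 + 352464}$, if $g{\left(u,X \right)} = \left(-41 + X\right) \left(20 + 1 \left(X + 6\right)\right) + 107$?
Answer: $\frac{17567}{41555} \approx 0.42274$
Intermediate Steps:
$g{\left(u,X \right)} = 107 + \left(-41 + X\right) \left(26 + X\right)$ ($g{\left(u,X \right)} = \left(-41 + X\right) \left(20 + 1 \left(6 + X\right)\right) + 107 = \left(-41 + X\right) \left(20 + \left(6 + X\right)\right) + 107 = \left(-41 + X\right) \left(26 + X\right) + 107 = 107 + \left(-41 + X\right) \left(26 + X\right)$)
$\frac{84944 + g{\left(-176,70 \right)}}{-144689 + 352464} = \frac{84944 - \left(2009 - 4900\right)}{-144689 + 352464} = \frac{84944 - -2891}{207775} = \left(84944 + 2891\right) \frac{1}{207775} = 87835 \cdot \frac{1}{207775} = \frac{17567}{41555}$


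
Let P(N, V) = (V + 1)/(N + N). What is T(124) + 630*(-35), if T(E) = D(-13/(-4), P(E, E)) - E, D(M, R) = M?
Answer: -88683/4 ≈ -22171.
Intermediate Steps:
P(N, V) = (1 + V)/(2*N) (P(N, V) = (1 + V)/((2*N)) = (1 + V)*(1/(2*N)) = (1 + V)/(2*N))
T(E) = 13/4 - E (T(E) = -13/(-4) - E = -13*(-1/4) - E = 13/4 - E)
T(124) + 630*(-35) = (13/4 - 1*124) + 630*(-35) = (13/4 - 124) - 22050 = -483/4 - 22050 = -88683/4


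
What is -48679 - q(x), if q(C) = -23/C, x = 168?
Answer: -8178049/168 ≈ -48679.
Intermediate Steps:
-48679 - q(x) = -48679 - (-23)/168 = -48679 - 1*(-23/168) = -48679 + 23/168 = -8178049/168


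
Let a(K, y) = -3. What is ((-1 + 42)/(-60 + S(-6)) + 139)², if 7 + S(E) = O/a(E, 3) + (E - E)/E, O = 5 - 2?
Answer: 88566921/4624 ≈ 19154.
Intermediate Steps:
O = 3
S(E) = -8 (S(E) = -7 + (3/(-3) + (E - E)/E) = -7 + (3*(-⅓) + 0/E) = -7 + (-1 + 0) = -7 - 1 = -8)
((-1 + 42)/(-60 + S(-6)) + 139)² = ((-1 + 42)/(-60 - 8) + 139)² = (41/(-68) + 139)² = (41*(-1/68) + 139)² = (-41/68 + 139)² = (9411/68)² = 88566921/4624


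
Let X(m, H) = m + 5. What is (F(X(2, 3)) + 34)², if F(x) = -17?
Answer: 289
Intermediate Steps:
X(m, H) = 5 + m
(F(X(2, 3)) + 34)² = (-17 + 34)² = 17² = 289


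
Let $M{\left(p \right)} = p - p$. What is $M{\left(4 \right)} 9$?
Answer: $0$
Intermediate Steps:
$M{\left(p \right)} = 0$
$M{\left(4 \right)} 9 = 0 \cdot 9 = 0$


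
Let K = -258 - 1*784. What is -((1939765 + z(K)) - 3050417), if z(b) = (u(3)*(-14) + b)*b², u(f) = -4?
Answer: 1071673956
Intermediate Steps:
K = -1042 (K = -258 - 784 = -1042)
z(b) = b²*(56 + b) (z(b) = (-4*(-14) + b)*b² = (56 + b)*b² = b²*(56 + b))
-((1939765 + z(K)) - 3050417) = -((1939765 + (-1042)²*(56 - 1042)) - 3050417) = -((1939765 + 1085764*(-986)) - 3050417) = -((1939765 - 1070563304) - 3050417) = -(-1068623539 - 3050417) = -1*(-1071673956) = 1071673956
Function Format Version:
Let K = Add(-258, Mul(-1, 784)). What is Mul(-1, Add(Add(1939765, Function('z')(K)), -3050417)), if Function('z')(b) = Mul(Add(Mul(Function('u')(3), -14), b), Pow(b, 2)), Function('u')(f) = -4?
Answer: 1071673956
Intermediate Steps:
K = -1042 (K = Add(-258, -784) = -1042)
Function('z')(b) = Mul(Pow(b, 2), Add(56, b)) (Function('z')(b) = Mul(Add(Mul(-4, -14), b), Pow(b, 2)) = Mul(Add(56, b), Pow(b, 2)) = Mul(Pow(b, 2), Add(56, b)))
Mul(-1, Add(Add(1939765, Function('z')(K)), -3050417)) = Mul(-1, Add(Add(1939765, Mul(Pow(-1042, 2), Add(56, -1042))), -3050417)) = Mul(-1, Add(Add(1939765, Mul(1085764, -986)), -3050417)) = Mul(-1, Add(Add(1939765, -1070563304), -3050417)) = Mul(-1, Add(-1068623539, -3050417)) = Mul(-1, -1071673956) = 1071673956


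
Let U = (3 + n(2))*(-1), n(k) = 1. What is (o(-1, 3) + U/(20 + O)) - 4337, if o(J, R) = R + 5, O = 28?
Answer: -51949/12 ≈ -4329.1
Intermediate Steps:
U = -4 (U = (3 + 1)*(-1) = 4*(-1) = -4)
o(J, R) = 5 + R
(o(-1, 3) + U/(20 + O)) - 4337 = ((5 + 3) - 4/(20 + 28)) - 4337 = (8 - 4/48) - 4337 = (8 - 4*1/48) - 4337 = (8 - 1/12) - 4337 = 95/12 - 4337 = -51949/12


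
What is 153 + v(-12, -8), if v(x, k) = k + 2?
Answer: 147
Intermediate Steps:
v(x, k) = 2 + k
153 + v(-12, -8) = 153 + (2 - 8) = 153 - 6 = 147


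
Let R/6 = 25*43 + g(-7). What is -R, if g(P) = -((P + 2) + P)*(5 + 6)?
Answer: -7242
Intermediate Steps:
g(P) = -22 - 22*P (g(P) = -((2 + P) + P)*11 = -(2 + 2*P)*11 = -(22 + 22*P) = -22 - 22*P)
R = 7242 (R = 6*(25*43 + (-22 - 22*(-7))) = 6*(1075 + (-22 + 154)) = 6*(1075 + 132) = 6*1207 = 7242)
-R = -1*7242 = -7242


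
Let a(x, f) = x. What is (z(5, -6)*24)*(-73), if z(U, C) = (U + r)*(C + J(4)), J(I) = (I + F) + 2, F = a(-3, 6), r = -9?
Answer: -21024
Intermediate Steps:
F = -3
J(I) = -1 + I (J(I) = (I - 3) + 2 = (-3 + I) + 2 = -1 + I)
z(U, C) = (-9 + U)*(3 + C) (z(U, C) = (U - 9)*(C + (-1 + 4)) = (-9 + U)*(C + 3) = (-9 + U)*(3 + C))
(z(5, -6)*24)*(-73) = ((-27 - 9*(-6) + 3*5 - 6*5)*24)*(-73) = ((-27 + 54 + 15 - 30)*24)*(-73) = (12*24)*(-73) = 288*(-73) = -21024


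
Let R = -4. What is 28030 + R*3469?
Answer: 14154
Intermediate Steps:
28030 + R*3469 = 28030 - 4*3469 = 28030 - 13876 = 14154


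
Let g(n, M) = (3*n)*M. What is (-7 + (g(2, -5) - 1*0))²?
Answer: 1369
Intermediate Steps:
g(n, M) = 3*M*n
(-7 + (g(2, -5) - 1*0))² = (-7 + (3*(-5)*2 - 1*0))² = (-7 + (-30 + 0))² = (-7 - 30)² = (-37)² = 1369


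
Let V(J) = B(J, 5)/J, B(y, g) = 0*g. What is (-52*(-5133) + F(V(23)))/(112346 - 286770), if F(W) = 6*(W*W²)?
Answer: -66729/43606 ≈ -1.5303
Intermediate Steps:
B(y, g) = 0
V(J) = 0 (V(J) = 0/J = 0)
F(W) = 6*W³
(-52*(-5133) + F(V(23)))/(112346 - 286770) = (-52*(-5133) + 6*0³)/(112346 - 286770) = (266916 + 6*0)/(-174424) = (266916 + 0)*(-1/174424) = 266916*(-1/174424) = -66729/43606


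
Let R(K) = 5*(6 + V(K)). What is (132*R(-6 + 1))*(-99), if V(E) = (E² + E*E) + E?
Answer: -3332340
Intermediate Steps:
V(E) = E + 2*E² (V(E) = (E² + E²) + E = 2*E² + E = E + 2*E²)
R(K) = 30 + 5*K*(1 + 2*K) (R(K) = 5*(6 + K*(1 + 2*K)) = 30 + 5*K*(1 + 2*K))
(132*R(-6 + 1))*(-99) = (132*(30 + 5*(-6 + 1)*(1 + 2*(-6 + 1))))*(-99) = (132*(30 + 5*(-5)*(1 + 2*(-5))))*(-99) = (132*(30 + 5*(-5)*(1 - 10)))*(-99) = (132*(30 + 5*(-5)*(-9)))*(-99) = (132*(30 + 225))*(-99) = (132*255)*(-99) = 33660*(-99) = -3332340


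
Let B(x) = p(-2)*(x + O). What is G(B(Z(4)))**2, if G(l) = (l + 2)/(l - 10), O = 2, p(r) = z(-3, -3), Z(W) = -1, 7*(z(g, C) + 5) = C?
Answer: 4/81 ≈ 0.049383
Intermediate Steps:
z(g, C) = -5 + C/7
p(r) = -38/7 (p(r) = -5 + (1/7)*(-3) = -5 - 3/7 = -38/7)
B(x) = -76/7 - 38*x/7 (B(x) = -38*(x + 2)/7 = -38*(2 + x)/7 = -76/7 - 38*x/7)
G(l) = (2 + l)/(-10 + l)
G(B(Z(4)))**2 = ((2 + (-76/7 - 38/7*(-1)))/(-10 + (-76/7 - 38/7*(-1))))**2 = ((2 + (-76/7 + 38/7))/(-10 + (-76/7 + 38/7)))**2 = ((2 - 38/7)/(-10 - 38/7))**2 = (-24/7/(-108/7))**2 = (-7/108*(-24/7))**2 = (2/9)**2 = 4/81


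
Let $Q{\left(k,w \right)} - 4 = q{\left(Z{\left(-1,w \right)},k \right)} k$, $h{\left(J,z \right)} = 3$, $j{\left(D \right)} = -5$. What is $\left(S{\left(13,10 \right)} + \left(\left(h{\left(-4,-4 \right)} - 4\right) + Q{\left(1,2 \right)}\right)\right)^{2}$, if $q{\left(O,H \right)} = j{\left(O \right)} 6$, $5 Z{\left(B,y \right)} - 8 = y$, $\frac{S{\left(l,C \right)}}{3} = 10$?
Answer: $9$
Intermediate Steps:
$S{\left(l,C \right)} = 30$ ($S{\left(l,C \right)} = 3 \cdot 10 = 30$)
$Z{\left(B,y \right)} = \frac{8}{5} + \frac{y}{5}$
$q{\left(O,H \right)} = -30$ ($q{\left(O,H \right)} = \left(-5\right) 6 = -30$)
$Q{\left(k,w \right)} = 4 - 30 k$
$\left(S{\left(13,10 \right)} + \left(\left(h{\left(-4,-4 \right)} - 4\right) + Q{\left(1,2 \right)}\right)\right)^{2} = \left(30 + \left(\left(3 - 4\right) + \left(4 - 30\right)\right)\right)^{2} = \left(30 + \left(-1 + \left(4 - 30\right)\right)\right)^{2} = \left(30 - 27\right)^{2} = 3^{2} = 9$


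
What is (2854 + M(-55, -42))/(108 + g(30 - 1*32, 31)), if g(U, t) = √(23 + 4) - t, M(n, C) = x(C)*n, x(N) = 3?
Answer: 207053/5902 - 8067*√3/5902 ≈ 32.714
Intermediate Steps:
M(n, C) = 3*n
g(U, t) = -t + 3*√3 (g(U, t) = √27 - t = 3*√3 - t = -t + 3*√3)
(2854 + M(-55, -42))/(108 + g(30 - 1*32, 31)) = (2854 + 3*(-55))/(108 + (-1*31 + 3*√3)) = (2854 - 165)/(108 + (-31 + 3*√3)) = 2689/(77 + 3*√3)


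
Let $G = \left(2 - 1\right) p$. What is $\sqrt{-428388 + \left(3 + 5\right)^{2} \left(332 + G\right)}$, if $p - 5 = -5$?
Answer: $2 i \sqrt{101785} \approx 638.08 i$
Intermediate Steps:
$p = 0$ ($p = 5 - 5 = 0$)
$G = 0$ ($G = \left(2 - 1\right) 0 = 1 \cdot 0 = 0$)
$\sqrt{-428388 + \left(3 + 5\right)^{2} \left(332 + G\right)} = \sqrt{-428388 + \left(3 + 5\right)^{2} \left(332 + 0\right)} = \sqrt{-428388 + 8^{2} \cdot 332} = \sqrt{-428388 + 64 \cdot 332} = \sqrt{-428388 + 21248} = \sqrt{-407140} = 2 i \sqrt{101785}$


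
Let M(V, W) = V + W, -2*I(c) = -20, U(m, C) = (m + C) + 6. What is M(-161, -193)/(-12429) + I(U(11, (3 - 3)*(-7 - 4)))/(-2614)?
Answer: 133511/5414901 ≈ 0.024656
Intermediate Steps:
U(m, C) = 6 + C + m (U(m, C) = (C + m) + 6 = 6 + C + m)
I(c) = 10 (I(c) = -1/2*(-20) = 10)
M(-161, -193)/(-12429) + I(U(11, (3 - 3)*(-7 - 4)))/(-2614) = (-161 - 193)/(-12429) + 10/(-2614) = -354*(-1/12429) + 10*(-1/2614) = 118/4143 - 5/1307 = 133511/5414901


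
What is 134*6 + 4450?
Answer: 5254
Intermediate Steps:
134*6 + 4450 = 804 + 4450 = 5254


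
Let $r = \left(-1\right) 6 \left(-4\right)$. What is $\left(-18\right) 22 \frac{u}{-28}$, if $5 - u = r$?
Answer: $- \frac{1881}{7} \approx -268.71$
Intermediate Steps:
$r = 24$ ($r = \left(-6\right) \left(-4\right) = 24$)
$u = -19$ ($u = 5 - 24 = -19$)
$\left(-18\right) 22 \frac{u}{-28} = \left(-18\right) 22 \left(- \frac{19}{-28}\right) = - 396 \left(\left(-19\right) \left(- \frac{1}{28}\right)\right) = \left(-396\right) \frac{19}{28} = - \frac{1881}{7}$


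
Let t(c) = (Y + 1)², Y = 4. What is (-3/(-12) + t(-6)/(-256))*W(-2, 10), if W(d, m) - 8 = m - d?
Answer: 195/64 ≈ 3.0469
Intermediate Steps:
t(c) = 25 (t(c) = (4 + 1)² = 5² = 25)
W(d, m) = 8 + m - d (W(d, m) = 8 + (m - d) = 8 + m - d)
(-3/(-12) + t(-6)/(-256))*W(-2, 10) = (-3/(-12) + 25/(-256))*(8 + 10 - 1*(-2)) = (-3*(-1/12) + 25*(-1/256))*(8 + 10 + 2) = (¼ - 25/256)*20 = (39/256)*20 = 195/64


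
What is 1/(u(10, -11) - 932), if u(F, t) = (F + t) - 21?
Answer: -1/954 ≈ -0.0010482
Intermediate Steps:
u(F, t) = -21 + F + t
1/(u(10, -11) - 932) = 1/((-21 + 10 - 11) - 932) = 1/(-22 - 932) = 1/(-954) = -1/954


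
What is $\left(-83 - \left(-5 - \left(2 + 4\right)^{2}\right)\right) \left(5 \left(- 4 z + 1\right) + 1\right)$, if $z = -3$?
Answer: $-2772$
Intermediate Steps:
$\left(-83 - \left(-5 - \left(2 + 4\right)^{2}\right)\right) \left(5 \left(- 4 z + 1\right) + 1\right) = \left(-83 - \left(-5 - \left(2 + 4\right)^{2}\right)\right) \left(5 \left(\left(-4\right) \left(-3\right) + 1\right) + 1\right) = \left(-83 + \left(5 + 6^{2}\right)\right) \left(5 \left(12 + 1\right) + 1\right) = \left(-83 + \left(5 + 36\right)\right) \left(5 \cdot 13 + 1\right) = \left(-83 + 41\right) \left(65 + 1\right) = \left(-42\right) 66 = -2772$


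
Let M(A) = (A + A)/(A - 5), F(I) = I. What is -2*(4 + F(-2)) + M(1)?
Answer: -9/2 ≈ -4.5000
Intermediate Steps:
M(A) = 2*A/(-5 + A) (M(A) = (2*A)/(-5 + A) = 2*A/(-5 + A))
-2*(4 + F(-2)) + M(1) = -2*(4 - 2) + 2*1/(-5 + 1) = -2*2 + 2*1/(-4) = -4 + 2*1*(-¼) = -4 - ½ = -9/2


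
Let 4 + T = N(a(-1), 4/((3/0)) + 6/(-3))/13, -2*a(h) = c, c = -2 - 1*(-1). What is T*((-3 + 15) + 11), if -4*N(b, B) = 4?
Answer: -1219/13 ≈ -93.769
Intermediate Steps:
c = -1 (c = -2 + 1 = -1)
a(h) = 1/2 (a(h) = -1/2*(-1) = 1/2)
N(b, B) = -1 (N(b, B) = -1/4*4 = -1)
T = -53/13 (T = -4 - 1/13 = -53/13 ≈ -4.0769)
T*((-3 + 15) + 11) = -53*((-3 + 15) + 11)/13 = -53*(12 + 11)/13 = -53/13*23 = -1219/13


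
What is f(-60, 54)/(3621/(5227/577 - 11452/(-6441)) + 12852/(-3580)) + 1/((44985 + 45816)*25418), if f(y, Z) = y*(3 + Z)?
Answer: -3951693395645725909499/381934500703799878368 ≈ -10.347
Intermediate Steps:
f(-60, 54)/(3621/(5227/577 - 11452/(-6441)) + 12852/(-3580)) + 1/((44985 + 45816)*25418) = (-60*(3 + 54))/(3621/(5227/577 - 11452/(-6441)) + 12852/(-3580)) + 1/((44985 + 45816)*25418) = (-60*57)/(3621/(5227*(1/577) - 11452*(-1/6441)) + 12852*(-1/3580)) + (1/25418)/90801 = -3420/(3621/(5227/577 + 11452/6441) - 3213/895) + (1/90801)*(1/25418) = -3420/(3621/(40274911/3716457) - 3213/895) + 1/2307979818 = -3420/(3621*(3716457/40274911) - 3213/895) + 1/2307979818 = -3420/(13457290797/40274911 - 3213/895) + 1/2307979818 = -3420/11914871974272/36046045345 + 1/2307979818 = -3420*36046045345/11914871974272 + 1/2307979818 = -3424374307775/330968665952 + 1/2307979818 = -3951693395645725909499/381934500703799878368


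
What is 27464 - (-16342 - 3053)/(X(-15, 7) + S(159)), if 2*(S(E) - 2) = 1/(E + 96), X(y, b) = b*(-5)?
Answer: 452300206/16829 ≈ 26876.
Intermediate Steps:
X(y, b) = -5*b
S(E) = 2 + 1/(2*(96 + E)) (S(E) = 2 + 1/(2*(E + 96)) = 2 + 1/(2*(96 + E)))
27464 - (-16342 - 3053)/(X(-15, 7) + S(159)) = 27464 - (-16342 - 3053)/(-5*7 + (385 + 4*159)/(2*(96 + 159))) = 27464 - (-19395)/(-35 + (1/2)*(385 + 636)/255) = 27464 - (-19395)/(-35 + (1/2)*(1/255)*1021) = 27464 - (-19395)/(-35 + 1021/510) = 27464 - (-19395)/(-16829/510) = 27464 - (-19395)*(-510)/16829 = 27464 - 1*9891450/16829 = 27464 - 9891450/16829 = 452300206/16829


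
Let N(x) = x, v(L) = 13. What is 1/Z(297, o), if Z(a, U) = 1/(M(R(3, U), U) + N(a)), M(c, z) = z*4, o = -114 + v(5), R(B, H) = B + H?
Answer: -107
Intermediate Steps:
o = -101 (o = -114 + 13 = -101)
M(c, z) = 4*z
Z(a, U) = 1/(a + 4*U) (Z(a, U) = 1/(4*U + a) = 1/(a + 4*U))
1/Z(297, o) = 1/(1/(297 + 4*(-101))) = 1/(1/(297 - 404)) = 1/(1/(-107)) = 1/(-1/107) = -107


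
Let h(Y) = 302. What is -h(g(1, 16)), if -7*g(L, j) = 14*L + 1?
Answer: -302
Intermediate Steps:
g(L, j) = -1/7 - 2*L (g(L, j) = -(14*L + 1)/7 = -(1 + 14*L)/7 = -1/7 - 2*L)
-h(g(1, 16)) = -1*302 = -302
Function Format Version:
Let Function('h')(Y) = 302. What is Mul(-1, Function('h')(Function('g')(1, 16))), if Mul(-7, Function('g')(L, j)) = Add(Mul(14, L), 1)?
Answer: -302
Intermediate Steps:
Function('g')(L, j) = Add(Rational(-1, 7), Mul(-2, L)) (Function('g')(L, j) = Mul(Rational(-1, 7), Add(Mul(14, L), 1)) = Mul(Rational(-1, 7), Add(1, Mul(14, L))) = Add(Rational(-1, 7), Mul(-2, L)))
Mul(-1, Function('h')(Function('g')(1, 16))) = Mul(-1, 302) = -302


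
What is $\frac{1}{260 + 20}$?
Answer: $\frac{1}{280} \approx 0.0035714$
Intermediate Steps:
$\frac{1}{260 + 20} = \frac{1}{280}$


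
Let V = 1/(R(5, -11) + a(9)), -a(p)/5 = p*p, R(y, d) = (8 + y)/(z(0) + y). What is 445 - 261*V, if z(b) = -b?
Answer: 896645/2012 ≈ 445.65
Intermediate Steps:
R(y, d) = (8 + y)/y (R(y, d) = (8 + y)/(-1*0 + y) = (8 + y)/(0 + y) = (8 + y)/y)
a(p) = -5*p² (a(p) = -5*p*p = -5*p²)
V = -5/2012 (V = 1/((8 + 5)/5 - 5*9²) = 1/((⅕)*13 - 5*81) = 1/(13/5 - 405) = 1/(-2012/5) = -5/2012 ≈ -0.0024851)
445 - 261*V = 445 - 261*(-5/2012) = 445 + 1305/2012 = 896645/2012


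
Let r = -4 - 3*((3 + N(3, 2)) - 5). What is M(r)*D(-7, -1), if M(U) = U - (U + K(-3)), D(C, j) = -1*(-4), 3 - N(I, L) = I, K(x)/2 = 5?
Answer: -40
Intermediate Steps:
K(x) = 10 (K(x) = 2*5 = 10)
N(I, L) = 3 - I
D(C, j) = 4
r = 2 (r = -4 - 3*((3 + (3 - 1*3)) - 5) = -4 - 3*((3 + (3 - 3)) - 5) = -4 - 3*((3 + 0) - 5) = -4 - 3*(3 - 5) = -4 - 3*(-2) = -4 + 6 = 2)
M(U) = -10 (M(U) = U - (U + 10) = U - (10 + U) = U + (-10 - U) = -10)
M(r)*D(-7, -1) = -10*4 = -40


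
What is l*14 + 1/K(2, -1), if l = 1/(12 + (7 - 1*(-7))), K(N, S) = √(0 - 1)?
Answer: 7/13 - I ≈ 0.53846 - 1.0*I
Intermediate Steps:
K(N, S) = I (K(N, S) = √(-1) = I)
l = 1/26 (l = 1/(12 + (7 + 7)) = 1/(12 + 14) = 1/26 ≈ 0.038462)
l*14 + 1/K(2, -1) = (1/26)*14 + 1/I = 7/13 + 1*(-I) = 7/13 - I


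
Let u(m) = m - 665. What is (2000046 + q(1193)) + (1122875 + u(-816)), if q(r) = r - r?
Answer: 3121440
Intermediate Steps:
u(m) = -665 + m
q(r) = 0
(2000046 + q(1193)) + (1122875 + u(-816)) = (2000046 + 0) + (1122875 + (-665 - 816)) = 2000046 + (1122875 - 1481) = 2000046 + 1121394 = 3121440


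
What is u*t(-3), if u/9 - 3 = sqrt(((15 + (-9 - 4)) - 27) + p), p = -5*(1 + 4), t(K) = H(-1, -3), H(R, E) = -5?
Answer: -135 - 225*I*sqrt(2) ≈ -135.0 - 318.2*I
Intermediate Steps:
t(K) = -5
p = -25 (p = -5*5 = -25)
u = 27 + 45*I*sqrt(2) (u = 27 + 9*sqrt(((15 + (-9 - 4)) - 27) - 25) = 27 + 9*sqrt(((15 - 13) - 27) - 25) = 27 + 9*sqrt((2 - 27) - 25) = 27 + 9*sqrt(-25 - 25) = 27 + 9*sqrt(-50) = 27 + 9*(5*I*sqrt(2)) = 27 + 45*I*sqrt(2) ≈ 27.0 + 63.64*I)
u*t(-3) = (27 + 45*I*sqrt(2))*(-5) = -135 - 225*I*sqrt(2)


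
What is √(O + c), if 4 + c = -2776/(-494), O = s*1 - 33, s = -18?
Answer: I*√3012659/247 ≈ 7.0271*I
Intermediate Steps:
O = -51 (O = -18*1 - 33 = -18 - 33 = -51)
c = 400/247 (c = -4 - 2776/(-494) = -4 - 2776*(-1/494) = -4 + 1388/247 = 400/247 ≈ 1.6194)
√(O + c) = √(-51 + 400/247) = √(-12197/247) = I*√3012659/247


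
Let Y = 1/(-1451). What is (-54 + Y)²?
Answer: 6139506025/2105401 ≈ 2916.1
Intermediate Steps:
Y = -1/1451 ≈ -0.00068918
(-54 + Y)² = (-54 - 1/1451)² = (-78355/1451)² = 6139506025/2105401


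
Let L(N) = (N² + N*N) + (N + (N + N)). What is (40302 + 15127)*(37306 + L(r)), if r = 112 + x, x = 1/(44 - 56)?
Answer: 250198468795/72 ≈ 3.4750e+9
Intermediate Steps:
x = -1/12 (x = 1/(-12) = -1/12 ≈ -0.083333)
r = 1343/12 (r = 112 - 1/12 = 1343/12 ≈ 111.92)
L(N) = 2*N² + 3*N (L(N) = (N² + N²) + (N + 2*N) = 2*N² + 3*N)
(40302 + 15127)*(37306 + L(r)) = (40302 + 15127)*(37306 + 1343*(3 + 2*(1343/12))/12) = 55429*(37306 + 1343*(3 + 1343/6)/12) = 55429*(37306 + (1343/12)*(1361/6)) = 55429*(37306 + 1827823/72) = 55429*(4513855/72) = 250198468795/72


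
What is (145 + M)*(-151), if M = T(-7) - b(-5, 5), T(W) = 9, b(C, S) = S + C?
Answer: -23254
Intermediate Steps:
b(C, S) = C + S
M = 9 (M = 9 - (-5 + 5) = 9 - 1*0 = 9 + 0 = 9)
(145 + M)*(-151) = (145 + 9)*(-151) = 154*(-151) = -23254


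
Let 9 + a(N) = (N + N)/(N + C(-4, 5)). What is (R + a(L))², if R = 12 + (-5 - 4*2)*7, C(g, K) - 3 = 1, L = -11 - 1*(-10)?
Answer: 70756/9 ≈ 7861.8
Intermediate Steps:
L = -1 (L = -11 + 10 = -1)
C(g, K) = 4 (C(g, K) = 3 + 1 = 4)
a(N) = -9 + 2*N/(4 + N) (a(N) = -9 + (N + N)/(N + 4) = -9 + (2*N)/(4 + N) = -9 + 2*N/(4 + N))
R = -79 (R = 12 + (-5 - 8)*7 = 12 - 13*7 = 12 - 91 = -79)
(R + a(L))² = (-79 + (-36 - 7*(-1))/(4 - 1))² = (-79 + (-36 + 7)/3)² = (-79 + (⅓)*(-29))² = (-79 - 29/3)² = (-266/3)² = 70756/9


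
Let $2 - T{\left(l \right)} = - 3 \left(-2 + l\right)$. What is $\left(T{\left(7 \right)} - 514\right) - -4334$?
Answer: $3837$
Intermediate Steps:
$T{\left(l \right)} = -4 + 3 l$ ($T{\left(l \right)} = 2 - - 3 \left(-2 + l\right) = 2 - \left(6 - 3 l\right) = 2 + \left(-6 + 3 l\right) = -4 + 3 l$)
$\left(T{\left(7 \right)} - 514\right) - -4334 = \left(\left(-4 + 3 \cdot 7\right) - 514\right) - -4334 = \left(\left(-4 + 21\right) - 514\right) + 4334 = \left(17 - 514\right) + 4334 = -497 + 4334 = 3837$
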